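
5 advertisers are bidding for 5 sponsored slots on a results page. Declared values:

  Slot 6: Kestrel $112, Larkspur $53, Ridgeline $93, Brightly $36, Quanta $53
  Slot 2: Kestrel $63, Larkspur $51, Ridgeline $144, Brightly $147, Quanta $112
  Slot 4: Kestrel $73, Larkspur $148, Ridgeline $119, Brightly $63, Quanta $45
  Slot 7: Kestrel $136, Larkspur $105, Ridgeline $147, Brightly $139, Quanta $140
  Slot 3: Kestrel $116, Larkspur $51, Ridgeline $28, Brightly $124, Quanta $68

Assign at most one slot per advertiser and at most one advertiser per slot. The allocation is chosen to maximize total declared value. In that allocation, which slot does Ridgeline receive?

Ridgeline receives Slot 2.

Optimal: Kestrel→Slot 6 ($112), Larkspur→Slot 4 ($148), Ridgeline→Slot 2 ($144), Brightly→Slot 3 ($124), Quanta→Slot 7 ($140) — total 112+148+144+124+140 = $668.
Max-entry greedy (repeatedly take the single best remaining cell) gives $611, worse by 57.
Ridgeline's own top slot is Slot 7 ($147), but forcing Ridgeline→Slot 7 and reassigning the rest optimally gives only $643 — worse by 25.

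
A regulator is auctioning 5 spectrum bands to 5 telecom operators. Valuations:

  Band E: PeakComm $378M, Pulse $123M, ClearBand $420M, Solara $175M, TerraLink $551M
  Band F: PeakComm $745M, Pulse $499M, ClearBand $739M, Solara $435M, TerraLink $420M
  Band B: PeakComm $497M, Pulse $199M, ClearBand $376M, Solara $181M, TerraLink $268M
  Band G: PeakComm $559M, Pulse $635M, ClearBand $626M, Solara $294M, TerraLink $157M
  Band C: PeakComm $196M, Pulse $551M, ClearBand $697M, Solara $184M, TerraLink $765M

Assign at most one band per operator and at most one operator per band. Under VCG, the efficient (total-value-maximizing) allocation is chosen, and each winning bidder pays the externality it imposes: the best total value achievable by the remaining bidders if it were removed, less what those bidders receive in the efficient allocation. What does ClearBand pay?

Efficient allocation: PeakComm→Band B ($497M), Pulse→Band G ($635M), ClearBand→Band C ($697M), Solara→Band F ($435M), TerraLink→Band E ($551M); total welfare W = $2815M.
ClearBand receives Band C at value $697M, so the others get W − 697 = $2118M.
Without ClearBand: best allocation of the remaining 4 bidders over all 5 bands is PeakComm→Band B ($497M), Pulse→Band G ($635M), Solara→Band F ($435M), TerraLink→Band C ($765M), total $2332M.
VCG payment = (others' best without ClearBand) − (others' welfare with ClearBand) = 2332 − 2118 = $214M.

ClearBand pays $214M.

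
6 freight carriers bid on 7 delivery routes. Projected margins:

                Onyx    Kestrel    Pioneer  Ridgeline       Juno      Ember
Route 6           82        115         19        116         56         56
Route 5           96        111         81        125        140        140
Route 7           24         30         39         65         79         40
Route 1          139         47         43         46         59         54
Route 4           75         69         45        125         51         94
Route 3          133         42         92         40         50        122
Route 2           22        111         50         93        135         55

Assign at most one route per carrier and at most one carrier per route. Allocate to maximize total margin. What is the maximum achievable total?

Optimal: Onyx→Route 1 ($139k), Kestrel→Route 6 ($115k), Pioneer→Route 3 ($92k), Ridgeline→Route 4 ($125k), Juno→Route 2 ($135k), Ember→Route 5 ($140k) — total 139+115+92+125+135+140 = $746k.
Max-entry greedy (repeatedly take the single best remaining cell) gives $691k, worse by 55.
Next-best assignment: Onyx→Route 1, Kestrel→Route 6, Pioneer→Route 5, Ridgeline→Route 4, Juno→Route 2, Ember→Route 3 = $717k.

Max total: $746k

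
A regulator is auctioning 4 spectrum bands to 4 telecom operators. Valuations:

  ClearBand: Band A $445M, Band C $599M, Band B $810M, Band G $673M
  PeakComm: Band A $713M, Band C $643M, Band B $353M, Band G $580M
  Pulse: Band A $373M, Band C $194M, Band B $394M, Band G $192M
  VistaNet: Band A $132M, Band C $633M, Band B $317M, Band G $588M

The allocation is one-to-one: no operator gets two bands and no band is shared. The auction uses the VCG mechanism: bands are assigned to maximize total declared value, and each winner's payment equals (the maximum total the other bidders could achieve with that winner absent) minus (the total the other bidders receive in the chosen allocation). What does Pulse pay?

Pulse pays $115M.

Efficient allocation: ClearBand→Band B ($810M), PeakComm→Band C ($643M), Pulse→Band A ($373M), VistaNet→Band G ($588M); total welfare W = $2414M.
Pulse receives Band A at value $373M, so the others get W − 373 = $2041M.
Without Pulse: best allocation of the remaining 3 bidders over all 4 bands is ClearBand→Band B ($810M), PeakComm→Band A ($713M), VistaNet→Band C ($633M), total $2156M.
VCG payment = (others' best without Pulse) − (others' welfare with Pulse) = 2156 − 2041 = $115M.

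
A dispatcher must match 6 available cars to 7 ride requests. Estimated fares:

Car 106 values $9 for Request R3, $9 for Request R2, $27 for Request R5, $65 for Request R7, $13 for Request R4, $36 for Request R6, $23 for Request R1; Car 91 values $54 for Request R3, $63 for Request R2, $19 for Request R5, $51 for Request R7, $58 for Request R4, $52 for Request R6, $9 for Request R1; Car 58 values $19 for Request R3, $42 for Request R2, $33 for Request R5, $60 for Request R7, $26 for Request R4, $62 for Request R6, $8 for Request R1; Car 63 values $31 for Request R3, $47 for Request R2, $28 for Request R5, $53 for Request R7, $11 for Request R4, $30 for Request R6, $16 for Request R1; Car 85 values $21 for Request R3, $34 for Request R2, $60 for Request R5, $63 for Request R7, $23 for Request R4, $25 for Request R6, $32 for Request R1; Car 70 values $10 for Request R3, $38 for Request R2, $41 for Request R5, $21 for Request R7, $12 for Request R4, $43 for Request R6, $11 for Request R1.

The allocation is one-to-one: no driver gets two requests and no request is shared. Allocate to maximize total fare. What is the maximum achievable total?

Maximum total: $314

Optimal: Car 106→Request R7 ($65), Car 91→Request R4 ($58), Car 58→Request R6 ($62), Car 63→Request R3 ($31), Car 85→Request R5 ($60), Car 70→Request R2 ($38) — total 65+58+62+31+60+38 = $314.
Row-greedy (each driver in turn takes its best remaining request) gives $293, worse by 21.
Next-best assignment: Car 106→Request R7, Car 91→Request R4, Car 58→Request R6, Car 63→Request R2, Car 85→Request R1, Car 70→Request R5 = $305.
Swapping Car 85↔Car 91 (Car 85→Request R4 $23, Car 91→Request R5 $19) loses 76.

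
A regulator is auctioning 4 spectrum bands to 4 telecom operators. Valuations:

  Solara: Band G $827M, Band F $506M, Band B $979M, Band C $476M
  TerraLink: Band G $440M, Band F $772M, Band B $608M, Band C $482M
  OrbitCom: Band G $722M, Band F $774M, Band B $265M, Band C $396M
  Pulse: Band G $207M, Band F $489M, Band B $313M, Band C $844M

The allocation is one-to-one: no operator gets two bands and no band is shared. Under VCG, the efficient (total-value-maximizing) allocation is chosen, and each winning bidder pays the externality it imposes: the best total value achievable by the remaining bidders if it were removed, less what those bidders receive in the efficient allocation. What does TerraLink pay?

TerraLink pays $52M.

Efficient allocation: Solara→Band B ($979M), TerraLink→Band F ($772M), OrbitCom→Band G ($722M), Pulse→Band C ($844M); total welfare W = $3317M.
TerraLink receives Band F at value $772M, so the others get W − 772 = $2545M.
Without TerraLink: best allocation of the remaining 3 bidders over all 4 bands is Solara→Band B ($979M), OrbitCom→Band F ($774M), Pulse→Band C ($844M), total $2597M.
VCG payment = (others' best without TerraLink) − (others' welfare with TerraLink) = 2597 − 2545 = $52M.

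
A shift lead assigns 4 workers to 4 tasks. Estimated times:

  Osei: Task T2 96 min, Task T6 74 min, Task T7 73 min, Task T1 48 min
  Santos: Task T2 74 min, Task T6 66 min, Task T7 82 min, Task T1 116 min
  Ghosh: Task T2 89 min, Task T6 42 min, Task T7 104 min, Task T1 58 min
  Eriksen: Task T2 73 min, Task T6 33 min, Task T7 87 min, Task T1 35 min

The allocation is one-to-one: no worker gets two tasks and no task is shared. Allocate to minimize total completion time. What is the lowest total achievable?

Minimum total: 224 min

This is the linear assignment problem.
Optimal: Osei→Task T7 (73 min), Santos→Task T2 (74 min), Ghosh→Task T6 (42 min), Eriksen→Task T1 (35 min) — total 73+74+42+35 = 224 min.
Row-greedy (each worker in turn takes its cheapest remaining task) gives 290 min, worse by 66.
Next-best assignment: Osei→Task T7, Santos→Task T2, Ghosh→Task T1, Eriksen→Task T6 = 238 min.
No other one-to-one assignment undercuts 224 min.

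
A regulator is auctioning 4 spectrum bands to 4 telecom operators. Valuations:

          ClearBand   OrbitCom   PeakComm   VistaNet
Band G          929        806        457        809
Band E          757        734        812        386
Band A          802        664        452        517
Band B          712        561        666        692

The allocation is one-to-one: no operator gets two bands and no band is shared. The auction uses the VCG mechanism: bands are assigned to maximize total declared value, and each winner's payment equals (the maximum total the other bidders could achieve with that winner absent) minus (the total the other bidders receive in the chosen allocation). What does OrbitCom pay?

Efficient allocation: ClearBand→Band A ($802M), OrbitCom→Band G ($806M), PeakComm→Band E ($812M), VistaNet→Band B ($692M); total welfare W = $3112M.
OrbitCom receives Band G at value $806M, so the others get W − 806 = $2306M.
Without OrbitCom: best allocation of the remaining 3 bidders over all 4 bands is ClearBand→Band G ($929M), PeakComm→Band E ($812M), VistaNet→Band B ($692M), total $2433M.
VCG payment = (others' best without OrbitCom) − (others' welfare with OrbitCom) = 2433 − 2306 = $127M.

OrbitCom pays $127M.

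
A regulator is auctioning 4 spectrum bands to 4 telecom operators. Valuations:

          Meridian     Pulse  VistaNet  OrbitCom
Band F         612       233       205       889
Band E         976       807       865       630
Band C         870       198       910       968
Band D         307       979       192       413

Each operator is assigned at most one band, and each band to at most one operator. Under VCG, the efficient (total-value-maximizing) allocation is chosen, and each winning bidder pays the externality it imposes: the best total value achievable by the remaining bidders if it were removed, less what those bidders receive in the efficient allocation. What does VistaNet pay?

VistaNet pays $79M.

Efficient allocation: Meridian→Band E ($976M), Pulse→Band D ($979M), VistaNet→Band C ($910M), OrbitCom→Band F ($889M); total welfare W = $3754M.
VistaNet receives Band C at value $910M, so the others get W − 910 = $2844M.
Without VistaNet: best allocation of the remaining 3 bidders over all 4 bands is Meridian→Band E ($976M), Pulse→Band D ($979M), OrbitCom→Band C ($968M), total $2923M.
VCG payment = (others' best without VistaNet) − (others' welfare with VistaNet) = 2923 − 2844 = $79M.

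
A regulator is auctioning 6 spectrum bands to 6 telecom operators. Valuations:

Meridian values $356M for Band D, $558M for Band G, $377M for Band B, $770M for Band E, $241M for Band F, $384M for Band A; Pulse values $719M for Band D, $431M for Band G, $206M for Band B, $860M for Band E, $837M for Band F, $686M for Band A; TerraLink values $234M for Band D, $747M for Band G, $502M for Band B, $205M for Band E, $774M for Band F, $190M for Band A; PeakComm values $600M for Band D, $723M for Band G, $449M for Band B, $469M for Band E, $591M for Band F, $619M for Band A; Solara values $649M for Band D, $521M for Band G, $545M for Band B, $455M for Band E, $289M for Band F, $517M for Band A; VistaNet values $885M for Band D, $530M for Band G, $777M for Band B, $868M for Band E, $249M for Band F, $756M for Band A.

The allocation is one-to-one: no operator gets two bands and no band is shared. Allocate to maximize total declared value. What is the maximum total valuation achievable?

Maximum total: $4403M

Optimal: Meridian→Band E ($770M), Pulse→Band F ($837M), TerraLink→Band G ($747M), PeakComm→Band A ($619M), Solara→Band B ($545M), VistaNet→Band D ($885M) — total 770+837+747+619+545+885 = $4403M.
Column-greedy (each band in turn goes to its best remaining operator) gives $4012M, worse by 391.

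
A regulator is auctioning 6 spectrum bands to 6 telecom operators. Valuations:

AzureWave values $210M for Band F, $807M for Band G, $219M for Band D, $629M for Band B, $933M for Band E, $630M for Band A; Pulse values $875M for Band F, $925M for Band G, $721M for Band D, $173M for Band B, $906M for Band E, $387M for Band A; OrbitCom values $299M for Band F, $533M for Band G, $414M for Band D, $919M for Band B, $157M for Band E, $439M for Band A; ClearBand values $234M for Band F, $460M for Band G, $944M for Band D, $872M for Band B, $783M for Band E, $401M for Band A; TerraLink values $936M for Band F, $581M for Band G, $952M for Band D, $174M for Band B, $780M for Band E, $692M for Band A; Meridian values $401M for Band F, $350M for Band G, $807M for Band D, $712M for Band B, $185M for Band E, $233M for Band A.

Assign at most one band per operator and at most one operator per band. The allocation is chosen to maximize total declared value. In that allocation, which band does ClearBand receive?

ClearBand receives Band E.

Optimal: AzureWave→Band A ($630M), Pulse→Band G ($925M), OrbitCom→Band B ($919M), ClearBand→Band E ($783M), TerraLink→Band F ($936M), Meridian→Band D ($807M) — total 630+925+919+783+936+807 = $5000M.
Row-greedy (each operator in turn takes its best remaining band) gives $4890M, worse by 110.
Every other assignment is strictly worse.
ClearBand's own top band is Band D ($944M), but forcing ClearBand→Band D and reassigning the rest optimally gives only $4890M — worse by 110.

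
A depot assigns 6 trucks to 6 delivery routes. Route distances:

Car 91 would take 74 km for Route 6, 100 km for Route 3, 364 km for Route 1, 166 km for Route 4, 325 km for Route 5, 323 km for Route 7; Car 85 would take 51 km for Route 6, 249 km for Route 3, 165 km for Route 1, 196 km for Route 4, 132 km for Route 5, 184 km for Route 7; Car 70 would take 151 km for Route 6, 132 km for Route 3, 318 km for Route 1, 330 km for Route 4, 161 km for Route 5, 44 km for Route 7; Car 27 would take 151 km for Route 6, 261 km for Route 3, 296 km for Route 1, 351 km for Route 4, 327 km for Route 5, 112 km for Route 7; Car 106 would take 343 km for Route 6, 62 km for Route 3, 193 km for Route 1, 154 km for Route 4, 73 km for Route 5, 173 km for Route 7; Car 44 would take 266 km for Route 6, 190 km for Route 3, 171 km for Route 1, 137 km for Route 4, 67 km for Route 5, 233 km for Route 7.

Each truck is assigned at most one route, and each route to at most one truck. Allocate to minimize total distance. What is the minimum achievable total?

Minimum total: 655 km

Treat this as an assignment problem: match each truck to one route.
Optimal: Car 91→Route 4 (166 km), Car 85→Route 1 (165 km), Car 70→Route 7 (44 km), Car 27→Route 6 (151 km), Car 106→Route 3 (62 km), Car 44→Route 5 (67 km) — total 166+165+44+151+62+67 = 655 km.
Min-entry greedy (repeatedly take the single cheapest remaining cell) gives 686 km, worse by 31.
Next-best assignment: Car 91→Route 3, Car 85→Route 1, Car 70→Route 7, Car 27→Route 6, Car 106→Route 5, Car 44→Route 4 = 670 km.
No other one-to-one assignment undercuts 655 km.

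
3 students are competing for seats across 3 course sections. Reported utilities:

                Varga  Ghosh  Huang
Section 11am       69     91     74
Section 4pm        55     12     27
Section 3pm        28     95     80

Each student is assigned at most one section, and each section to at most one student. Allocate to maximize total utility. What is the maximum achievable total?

Max total: 226 points

Treat this as an assignment problem: match each student to one section.
Optimal: Varga→Section 4pm (55 points), Ghosh→Section 11am (91 points), Huang→Section 3pm (80 points) — total 55+91+80 = 226 points.
Row-greedy (each student in turn takes its best remaining section) gives 191 points, worse by 35.
Next-best assignment: Varga→Section 4pm, Ghosh→Section 3pm, Huang→Section 11am = 224 points.
Checked against all permutations: 226 points is optimal.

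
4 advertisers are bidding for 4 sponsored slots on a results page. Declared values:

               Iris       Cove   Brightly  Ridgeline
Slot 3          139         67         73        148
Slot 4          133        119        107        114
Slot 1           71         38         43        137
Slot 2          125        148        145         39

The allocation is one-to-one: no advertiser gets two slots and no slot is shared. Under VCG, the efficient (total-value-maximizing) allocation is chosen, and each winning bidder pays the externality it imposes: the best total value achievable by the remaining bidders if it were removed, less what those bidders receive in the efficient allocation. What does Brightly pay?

Brightly pays $34.

Efficient allocation: Iris→Slot 3 ($139), Cove→Slot 4 ($119), Brightly→Slot 2 ($145), Ridgeline→Slot 1 ($137); total welfare W = $540.
Brightly receives Slot 2 at value $145, so the others get W − 145 = $395.
Without Brightly: best allocation of the remaining 3 bidders over all 4 slots is Iris→Slot 4 ($133), Cove→Slot 2 ($148), Ridgeline→Slot 3 ($148), total $429.
VCG payment = (others' best without Brightly) − (others' welfare with Brightly) = 429 − 395 = $34.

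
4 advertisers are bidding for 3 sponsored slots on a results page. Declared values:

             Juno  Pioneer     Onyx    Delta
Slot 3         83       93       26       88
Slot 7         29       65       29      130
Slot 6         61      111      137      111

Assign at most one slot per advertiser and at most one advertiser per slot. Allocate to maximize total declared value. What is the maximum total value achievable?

Optimal: Pioneer→Slot 3 ($93), Delta→Slot 7 ($130), Onyx→Slot 6 ($137) — total 93+130+137 = $360.
Row-greedy (each advertiser in turn takes its best remaining slot) gives $223, worse by 137.
No other one-to-one assignment exceeds $360.

Max total: $360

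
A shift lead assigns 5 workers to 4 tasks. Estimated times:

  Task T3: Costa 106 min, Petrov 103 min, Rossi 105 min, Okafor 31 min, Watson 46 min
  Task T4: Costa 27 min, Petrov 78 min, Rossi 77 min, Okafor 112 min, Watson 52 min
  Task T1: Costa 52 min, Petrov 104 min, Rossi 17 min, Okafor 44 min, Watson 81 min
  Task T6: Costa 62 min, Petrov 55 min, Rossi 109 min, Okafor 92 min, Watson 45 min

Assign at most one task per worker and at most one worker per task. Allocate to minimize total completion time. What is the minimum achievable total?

Minimum total: 120 min

This is the linear assignment problem.
Optimal: Okafor→Task T3 (31 min), Costa→Task T4 (27 min), Rossi→Task T1 (17 min), Watson→Task T6 (45 min) — total 31+27+17+45 = 120 min.
Next-best assignment: Okafor→Task T3, Costa→Task T4, Rossi→Task T1, Petrov→Task T6 = 130 min.
Checked against all permutations: 120 min is optimal.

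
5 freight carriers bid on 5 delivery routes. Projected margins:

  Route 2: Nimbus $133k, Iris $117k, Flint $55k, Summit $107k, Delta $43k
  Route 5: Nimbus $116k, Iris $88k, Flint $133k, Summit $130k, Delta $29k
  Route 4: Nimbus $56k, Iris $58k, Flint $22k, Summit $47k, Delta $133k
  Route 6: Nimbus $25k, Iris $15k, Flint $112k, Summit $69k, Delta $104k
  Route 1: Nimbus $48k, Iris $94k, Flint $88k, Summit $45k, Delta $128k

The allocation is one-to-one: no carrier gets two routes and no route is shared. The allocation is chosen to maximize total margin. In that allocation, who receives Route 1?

Iris receives Route 1.

Optimal: Nimbus→Route 2 ($133k), Iris→Route 1 ($94k), Flint→Route 6 ($112k), Summit→Route 5 ($130k), Delta→Route 4 ($133k) — total 133+94+112+130+133 = $602k.
Column-greedy (each route in turn goes to its best remaining carrier) gives $562k, worse by 40.
Next-best assignment: Nimbus→Route 2, Iris→Route 1, Flint→Route 5, Summit→Route 6, Delta→Route 4 = $562k.
Swapping Summit↔Delta (Summit→Route 4 $47k, Delta→Route 5 $29k) loses 187.
Every other assignment is strictly worse.
Iris's own top route is Route 2 ($117k), but forcing Iris→Route 2 and reassigning the rest optimally gives only $543k — worse by 59.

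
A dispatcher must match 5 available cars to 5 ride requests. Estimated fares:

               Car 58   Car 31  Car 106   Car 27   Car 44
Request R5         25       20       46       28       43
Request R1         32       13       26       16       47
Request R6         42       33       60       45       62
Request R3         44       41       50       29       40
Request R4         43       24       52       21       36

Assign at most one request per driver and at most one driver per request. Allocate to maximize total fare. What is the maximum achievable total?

Optimal: Car 58→Request R4 ($43), Car 31→Request R3 ($41), Car 106→Request R5 ($46), Car 27→Request R6 ($45), Car 44→Request R1 ($47) — total 43+41+46+45+47 = $222.
Column-greedy (each request in turn goes to its best remaining driver) gives $206, worse by 16.
Swapping Car 44↔Car 27 (Car 44→Request R6 $62, Car 27→Request R1 $16) loses 14.

Maximum total: $222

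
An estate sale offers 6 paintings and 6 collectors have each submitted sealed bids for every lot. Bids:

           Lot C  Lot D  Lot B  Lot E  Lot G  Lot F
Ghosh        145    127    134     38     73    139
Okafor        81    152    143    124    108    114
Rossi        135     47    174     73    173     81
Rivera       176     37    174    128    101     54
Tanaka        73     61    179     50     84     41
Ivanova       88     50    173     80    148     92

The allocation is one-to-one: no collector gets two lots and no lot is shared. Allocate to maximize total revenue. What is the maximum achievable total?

This is the linear assignment problem.
Optimal: Ghosh→Lot F ($139), Okafor→Lot D ($152), Rossi→Lot G ($173), Rivera→Lot C ($176), Tanaka→Lot B ($179), Ivanova→Lot E ($80) — total 139+152+173+176+179+80 = $899.
Row-greedy (each collector in turn takes its best remaining lot) gives $775, worse by 124.
Next-best assignment: Ghosh→Lot F, Okafor→Lot D, Rossi→Lot C, Rivera→Lot E, Tanaka→Lot B, Ivanova→Lot G = $881.
Every other assignment is strictly worse.

Maximum total: $899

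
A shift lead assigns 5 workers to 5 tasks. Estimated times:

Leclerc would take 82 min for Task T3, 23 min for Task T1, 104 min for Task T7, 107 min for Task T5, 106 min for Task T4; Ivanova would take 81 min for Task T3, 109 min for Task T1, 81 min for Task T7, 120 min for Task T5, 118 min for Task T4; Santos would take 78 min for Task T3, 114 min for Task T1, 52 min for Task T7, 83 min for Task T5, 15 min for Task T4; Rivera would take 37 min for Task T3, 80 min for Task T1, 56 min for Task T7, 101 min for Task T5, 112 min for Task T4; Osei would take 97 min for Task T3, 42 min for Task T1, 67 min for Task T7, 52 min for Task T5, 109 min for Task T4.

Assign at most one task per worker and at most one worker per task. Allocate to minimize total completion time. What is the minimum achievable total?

Min total: 208 min

Optimal: Leclerc→Task T1 (23 min), Ivanova→Task T7 (81 min), Santos→Task T4 (15 min), Rivera→Task T3 (37 min), Osei→Task T5 (52 min) — total 23+81+15+37+52 = 208 min.
Row-greedy (each worker in turn takes its cheapest remaining task) gives 227 min, worse by 19.
Next-best assignment: Leclerc→Task T1, Ivanova→Task T3, Santos→Task T4, Rivera→Task T7, Osei→Task T5 = 227 min.
Swapping Santos↔Leclerc (Santos→Task T1 114 min, Leclerc→Task T4 106 min) adds 182.
Every other assignment is strictly worse.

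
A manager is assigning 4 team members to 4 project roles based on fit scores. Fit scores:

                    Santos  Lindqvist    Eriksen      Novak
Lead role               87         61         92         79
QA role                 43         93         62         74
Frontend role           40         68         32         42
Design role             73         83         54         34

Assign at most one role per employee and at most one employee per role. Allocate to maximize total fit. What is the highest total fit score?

Max total: 307 pts

Optimal: Santos→Design role (73 pts), Lindqvist→Frontend role (68 pts), Eriksen→Lead role (92 pts), Novak→QA role (74 pts) — total 73+68+92+74 = 307 pts.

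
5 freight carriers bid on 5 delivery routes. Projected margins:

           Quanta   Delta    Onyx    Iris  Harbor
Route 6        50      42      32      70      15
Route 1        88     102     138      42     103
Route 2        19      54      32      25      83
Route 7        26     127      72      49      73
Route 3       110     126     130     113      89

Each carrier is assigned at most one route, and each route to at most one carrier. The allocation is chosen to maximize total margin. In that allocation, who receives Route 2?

Harbor receives Route 2.

Optimal: Quanta→Route 3 ($110k), Delta→Route 7 ($127k), Onyx→Route 1 ($138k), Iris→Route 6 ($70k), Harbor→Route 2 ($83k) — total 110+127+138+70+83 = $528k.
Max-entry greedy (repeatedly take the single best remaining cell) gives $511k, worse by 17.
Swapping Delta↔Harbor (Delta→Route 2 $54k, Harbor→Route 7 $73k) loses 83.
Harbor's own top route is Route 1 ($103k), but forcing Harbor→Route 1 and reassigning the rest optimally gives only $449k — worse by 79.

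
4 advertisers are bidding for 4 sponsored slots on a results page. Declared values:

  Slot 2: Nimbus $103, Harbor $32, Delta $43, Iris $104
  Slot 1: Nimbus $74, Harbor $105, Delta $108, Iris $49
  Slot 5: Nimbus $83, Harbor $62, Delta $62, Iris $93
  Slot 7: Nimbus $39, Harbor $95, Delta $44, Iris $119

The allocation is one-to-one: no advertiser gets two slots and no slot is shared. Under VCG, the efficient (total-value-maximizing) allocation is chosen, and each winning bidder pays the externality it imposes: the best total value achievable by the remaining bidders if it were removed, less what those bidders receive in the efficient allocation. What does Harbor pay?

Harbor pays $26.

Efficient allocation: Nimbus→Slot 2 ($103), Harbor→Slot 7 ($95), Delta→Slot 1 ($108), Iris→Slot 5 ($93); total welfare W = $399.
Harbor receives Slot 7 at value $95, so the others get W − 95 = $304.
Without Harbor: best allocation of the remaining 3 bidders over all 4 slots is Nimbus→Slot 2 ($103), Delta→Slot 1 ($108), Iris→Slot 7 ($119), total $330.
VCG payment = (others' best without Harbor) − (others' welfare with Harbor) = 330 − 304 = $26.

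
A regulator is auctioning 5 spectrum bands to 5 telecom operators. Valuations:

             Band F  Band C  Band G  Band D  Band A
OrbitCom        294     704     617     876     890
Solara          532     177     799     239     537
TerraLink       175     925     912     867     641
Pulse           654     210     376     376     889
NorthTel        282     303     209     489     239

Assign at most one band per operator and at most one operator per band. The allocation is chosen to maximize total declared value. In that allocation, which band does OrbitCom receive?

Optimal: OrbitCom→Band D ($876M), Solara→Band G ($799M), TerraLink→Band C ($925M), Pulse→Band A ($889M), NorthTel→Band F ($282M) — total 876+799+925+889+282 = $3771M.
Row-greedy (each operator in turn takes its best remaining band) gives $3757M, worse by 14.
Swapping OrbitCom↔TerraLink (OrbitCom→Band C $704M, TerraLink→Band D $867M) loses 230.
OrbitCom's own top band is Band A ($890M), but forcing OrbitCom→Band A and reassigning the rest optimally gives only $3757M — worse by 14.

OrbitCom receives Band D.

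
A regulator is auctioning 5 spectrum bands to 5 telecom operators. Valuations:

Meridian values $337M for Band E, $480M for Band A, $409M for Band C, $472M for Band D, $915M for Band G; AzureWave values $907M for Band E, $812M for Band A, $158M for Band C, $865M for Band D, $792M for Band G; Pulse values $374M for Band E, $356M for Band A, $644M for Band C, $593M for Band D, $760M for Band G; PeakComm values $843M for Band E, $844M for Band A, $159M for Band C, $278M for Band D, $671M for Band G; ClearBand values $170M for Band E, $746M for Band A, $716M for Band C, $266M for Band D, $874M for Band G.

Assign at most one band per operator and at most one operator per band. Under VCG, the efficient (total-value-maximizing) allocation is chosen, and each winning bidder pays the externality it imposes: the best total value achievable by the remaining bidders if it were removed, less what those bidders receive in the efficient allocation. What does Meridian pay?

Efficient allocation: Meridian→Band G ($915M), AzureWave→Band D ($865M), Pulse→Band C ($644M), PeakComm→Band E ($843M), ClearBand→Band A ($746M); total welfare W = $4013M.
Meridian receives Band G at value $915M, so the others get W − 915 = $3098M.
Without Meridian: best allocation of the remaining 4 bidders over all 5 bands is AzureWave→Band E ($907M), Pulse→Band C ($644M), PeakComm→Band A ($844M), ClearBand→Band G ($874M), total $3269M.
VCG payment = (others' best without Meridian) − (others' welfare with Meridian) = 3269 − 3098 = $171M.

Meridian pays $171M.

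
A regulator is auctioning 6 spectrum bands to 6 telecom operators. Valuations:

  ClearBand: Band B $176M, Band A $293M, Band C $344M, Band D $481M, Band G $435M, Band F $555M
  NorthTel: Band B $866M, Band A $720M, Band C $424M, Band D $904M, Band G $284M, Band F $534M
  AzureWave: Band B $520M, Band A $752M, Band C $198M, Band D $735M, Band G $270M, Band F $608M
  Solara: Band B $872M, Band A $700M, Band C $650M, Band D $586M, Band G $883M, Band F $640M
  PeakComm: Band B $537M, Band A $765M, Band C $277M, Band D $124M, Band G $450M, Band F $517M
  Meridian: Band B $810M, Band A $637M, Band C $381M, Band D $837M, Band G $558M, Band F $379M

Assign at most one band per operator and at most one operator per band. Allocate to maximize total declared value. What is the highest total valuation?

This is the linear assignment problem.
Optimal: ClearBand→Band C ($344M), NorthTel→Band D ($904M), AzureWave→Band F ($608M), Solara→Band G ($883M), PeakComm→Band A ($765M), Meridian→Band B ($810M) — total 344+904+608+883+765+810 = $4314M.
Next-best assignment: ClearBand→Band C, NorthTel→Band B, AzureWave→Band F, Solara→Band G, PeakComm→Band A, Meridian→Band D = $4303M.
Swapping NorthTel↔Solara (NorthTel→Band G $284M, Solara→Band D $586M) loses 917.
No other one-to-one assignment exceeds $4314M.

Maximum total: $4314M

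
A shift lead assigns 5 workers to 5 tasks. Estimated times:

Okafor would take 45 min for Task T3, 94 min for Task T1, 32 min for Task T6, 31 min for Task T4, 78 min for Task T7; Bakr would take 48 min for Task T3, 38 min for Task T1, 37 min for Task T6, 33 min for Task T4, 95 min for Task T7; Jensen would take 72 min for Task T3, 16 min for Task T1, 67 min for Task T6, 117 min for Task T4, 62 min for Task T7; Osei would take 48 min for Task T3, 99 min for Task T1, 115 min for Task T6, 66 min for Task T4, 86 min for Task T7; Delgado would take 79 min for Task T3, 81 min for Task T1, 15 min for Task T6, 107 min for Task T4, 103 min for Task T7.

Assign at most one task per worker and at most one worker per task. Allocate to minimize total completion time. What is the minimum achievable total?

Optimal: Okafor→Task T7 (78 min), Bakr→Task T4 (33 min), Jensen→Task T1 (16 min), Osei→Task T3 (48 min), Delgado→Task T6 (15 min) — total 78+33+16+48+15 = 190 min.
Column-greedy (each task in turn goes to its cheapest remaining worker) gives 195 min, worse by 5.
Every other assignment is strictly worse.

Min total: 190 min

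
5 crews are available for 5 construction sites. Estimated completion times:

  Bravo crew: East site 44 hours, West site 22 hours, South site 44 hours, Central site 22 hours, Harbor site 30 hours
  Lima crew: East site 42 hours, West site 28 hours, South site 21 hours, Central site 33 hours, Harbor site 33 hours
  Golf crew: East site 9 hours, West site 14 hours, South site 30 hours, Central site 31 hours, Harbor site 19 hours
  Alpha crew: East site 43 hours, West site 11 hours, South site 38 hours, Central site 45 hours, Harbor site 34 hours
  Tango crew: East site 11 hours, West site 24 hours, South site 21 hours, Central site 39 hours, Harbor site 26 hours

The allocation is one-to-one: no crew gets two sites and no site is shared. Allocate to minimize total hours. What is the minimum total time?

This is a one-to-one assignment (minimum-cost bipartite matching).
Optimal: Bravo crew→Central site (22 hours), Lima crew→South site (21 hours), Golf crew→Harbor site (19 hours), Alpha crew→West site (11 hours), Tango crew→East site (11 hours) — total 22+21+19+11+11 = 84 hours.
Column-greedy (each site in turn goes to its cheapest remaining crew) gives 89 hours, worse by 5.

Min total: 84 hours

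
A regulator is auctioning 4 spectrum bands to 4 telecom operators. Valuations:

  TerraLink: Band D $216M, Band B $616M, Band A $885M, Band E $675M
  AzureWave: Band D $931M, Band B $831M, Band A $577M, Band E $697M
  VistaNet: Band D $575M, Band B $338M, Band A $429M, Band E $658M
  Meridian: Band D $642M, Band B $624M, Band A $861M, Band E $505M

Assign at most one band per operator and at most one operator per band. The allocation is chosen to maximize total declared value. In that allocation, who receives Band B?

Meridian receives Band B.

This is a one-to-one assignment (maximum-weight bipartite matching).
Optimal: TerraLink→Band A ($885M), AzureWave→Band D ($931M), VistaNet→Band E ($658M), Meridian→Band B ($624M) — total 885+931+658+624 = $3098M.
Next-best assignment: TerraLink→Band B, AzureWave→Band D, VistaNet→Band E, Meridian→Band A = $3066M.
No other one-to-one assignment exceeds $3098M.
Meridian's own top band is Band A ($861M), but forcing Meridian→Band A and reassigning the rest optimally gives only $3066M — worse by 32.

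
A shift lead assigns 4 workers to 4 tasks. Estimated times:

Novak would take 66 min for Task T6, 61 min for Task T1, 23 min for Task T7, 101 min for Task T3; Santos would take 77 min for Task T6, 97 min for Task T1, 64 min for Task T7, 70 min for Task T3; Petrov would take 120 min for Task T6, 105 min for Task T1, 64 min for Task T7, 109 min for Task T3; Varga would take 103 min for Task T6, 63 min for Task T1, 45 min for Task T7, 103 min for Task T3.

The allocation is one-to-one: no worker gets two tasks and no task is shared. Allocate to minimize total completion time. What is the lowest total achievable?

Optimal: Novak→Task T6 (66 min), Santos→Task T3 (70 min), Petrov→Task T7 (64 min), Varga→Task T1 (63 min) — total 66+70+64+63 = 263 min.
Column-greedy (each task in turn goes to its cheapest remaining worker) gives 302 min, worse by 39.
Checked against all permutations: 263 min is optimal.

Minimum total: 263 min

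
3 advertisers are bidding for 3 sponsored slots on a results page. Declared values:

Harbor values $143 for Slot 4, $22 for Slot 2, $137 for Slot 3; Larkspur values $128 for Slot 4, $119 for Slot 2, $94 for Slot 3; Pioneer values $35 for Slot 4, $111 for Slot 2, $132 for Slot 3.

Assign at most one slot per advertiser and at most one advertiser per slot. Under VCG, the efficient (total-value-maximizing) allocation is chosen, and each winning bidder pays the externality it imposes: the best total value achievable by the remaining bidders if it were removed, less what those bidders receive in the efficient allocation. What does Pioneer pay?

Efficient allocation: Harbor→Slot 4 ($143), Larkspur→Slot 2 ($119), Pioneer→Slot 3 ($132); total welfare W = $394.
Pioneer receives Slot 3 at value $132, so the others get W − 132 = $262.
Without Pioneer: best allocation of the remaining 2 bidders over all 3 slots is Harbor→Slot 3 ($137), Larkspur→Slot 4 ($128), total $265.
VCG payment = (others' best without Pioneer) − (others' welfare with Pioneer) = 265 − 262 = $3.

Pioneer pays $3.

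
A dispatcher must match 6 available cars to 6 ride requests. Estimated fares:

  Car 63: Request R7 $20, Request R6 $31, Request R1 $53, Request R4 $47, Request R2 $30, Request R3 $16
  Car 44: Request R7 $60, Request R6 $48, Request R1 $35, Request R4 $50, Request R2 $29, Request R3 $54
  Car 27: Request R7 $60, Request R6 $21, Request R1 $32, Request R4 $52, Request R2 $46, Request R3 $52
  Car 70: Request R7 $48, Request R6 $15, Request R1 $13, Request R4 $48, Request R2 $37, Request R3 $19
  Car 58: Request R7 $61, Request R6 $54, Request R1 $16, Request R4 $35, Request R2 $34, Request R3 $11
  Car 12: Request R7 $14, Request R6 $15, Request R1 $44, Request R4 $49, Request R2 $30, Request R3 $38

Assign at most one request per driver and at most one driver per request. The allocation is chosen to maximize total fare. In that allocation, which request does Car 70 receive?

Car 70 receives Request R2.

Optimal: Car 63→Request R1 ($53), Car 44→Request R3 ($54), Car 27→Request R7 ($60), Car 70→Request R2 ($37), Car 58→Request R6 ($54), Car 12→Request R4 ($49) — total 53+54+60+37+54+49 = $307.
Max-entry greedy (repeatedly take the single best remaining cell) gives $272, worse by 35.
Car 70's own top request is Request R7 ($48), but forcing Car 70→Request R7 and reassigning the rest optimally gives only $304 — worse by 3.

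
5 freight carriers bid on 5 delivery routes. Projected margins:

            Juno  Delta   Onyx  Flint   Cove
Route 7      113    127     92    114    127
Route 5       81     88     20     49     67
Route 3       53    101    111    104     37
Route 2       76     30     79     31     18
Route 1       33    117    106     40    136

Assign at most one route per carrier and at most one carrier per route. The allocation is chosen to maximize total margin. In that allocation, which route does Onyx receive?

This is a one-to-one assignment (maximum-weight bipartite matching).
Optimal: Juno→Route 5 ($81k), Delta→Route 7 ($127k), Onyx→Route 2 ($79k), Flint→Route 3 ($104k), Cove→Route 1 ($136k) — total 81+127+79+104+136 = $527k.
Row-greedy (each carrier in turn takes its best remaining route) gives $408k, worse by 119.
Next-best assignment: Juno→Route 2, Delta→Route 5, Onyx→Route 3, Flint→Route 7, Cove→Route 1 = $525k.
Swapping Juno↔Cove (Juno→Route 1 $33k, Cove→Route 5 $67k) loses 117.
Onyx's own top route is Route 3 ($111k), but forcing Onyx→Route 3 and reassigning the rest optimally gives only $525k — worse by 2.

Onyx receives Route 2.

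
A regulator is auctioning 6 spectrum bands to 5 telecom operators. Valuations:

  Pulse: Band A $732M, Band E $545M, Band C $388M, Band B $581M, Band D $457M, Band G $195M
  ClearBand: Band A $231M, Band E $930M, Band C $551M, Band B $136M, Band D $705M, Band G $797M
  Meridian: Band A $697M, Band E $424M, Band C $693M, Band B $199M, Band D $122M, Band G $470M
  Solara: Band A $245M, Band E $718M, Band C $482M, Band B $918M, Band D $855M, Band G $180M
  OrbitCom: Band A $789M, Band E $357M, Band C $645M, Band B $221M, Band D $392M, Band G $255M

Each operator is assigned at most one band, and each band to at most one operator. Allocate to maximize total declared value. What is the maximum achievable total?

Optimal: Pulse→Band B ($581M), ClearBand→Band E ($930M), Meridian→Band C ($693M), Solara→Band D ($855M), OrbitCom→Band A ($789M) — total 581+930+693+855+789 = $3848M.
Max-entry greedy (repeatedly take the single best remaining cell) gives $3787M, worse by 61.
Swapping Meridian↔Pulse (Meridian→Band B $199M, Pulse→Band C $388M) loses 687.

Maximum total: $3848M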